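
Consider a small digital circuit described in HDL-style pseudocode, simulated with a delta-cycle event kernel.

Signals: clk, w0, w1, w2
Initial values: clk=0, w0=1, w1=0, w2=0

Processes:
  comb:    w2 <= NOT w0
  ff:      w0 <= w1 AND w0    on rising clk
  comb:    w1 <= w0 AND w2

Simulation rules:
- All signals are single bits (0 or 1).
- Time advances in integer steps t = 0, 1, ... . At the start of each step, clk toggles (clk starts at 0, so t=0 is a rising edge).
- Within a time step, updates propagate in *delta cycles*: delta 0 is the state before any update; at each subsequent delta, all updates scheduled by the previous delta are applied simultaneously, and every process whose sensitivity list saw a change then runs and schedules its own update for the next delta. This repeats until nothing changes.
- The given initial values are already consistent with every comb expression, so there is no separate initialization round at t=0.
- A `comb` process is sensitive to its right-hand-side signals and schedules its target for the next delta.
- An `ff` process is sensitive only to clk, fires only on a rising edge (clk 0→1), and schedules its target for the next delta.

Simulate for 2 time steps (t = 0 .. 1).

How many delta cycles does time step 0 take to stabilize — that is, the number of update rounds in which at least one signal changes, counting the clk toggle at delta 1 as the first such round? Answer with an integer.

3

t0.Δ0 w1=0 w0=1 clk=0 w2=0
t0.Δ1 w1=0 w0=1 clk=1 w2=0
t0.Δ2 w1=0 w0=0 clk=1 w2=0
t0.Δ3 w1=0 w0=0 clk=1 w2=1
t1.Δ0 w1=0 w0=0 clk=1 w2=1
t1.Δ1 w1=0 w0=0 clk=0 w2=1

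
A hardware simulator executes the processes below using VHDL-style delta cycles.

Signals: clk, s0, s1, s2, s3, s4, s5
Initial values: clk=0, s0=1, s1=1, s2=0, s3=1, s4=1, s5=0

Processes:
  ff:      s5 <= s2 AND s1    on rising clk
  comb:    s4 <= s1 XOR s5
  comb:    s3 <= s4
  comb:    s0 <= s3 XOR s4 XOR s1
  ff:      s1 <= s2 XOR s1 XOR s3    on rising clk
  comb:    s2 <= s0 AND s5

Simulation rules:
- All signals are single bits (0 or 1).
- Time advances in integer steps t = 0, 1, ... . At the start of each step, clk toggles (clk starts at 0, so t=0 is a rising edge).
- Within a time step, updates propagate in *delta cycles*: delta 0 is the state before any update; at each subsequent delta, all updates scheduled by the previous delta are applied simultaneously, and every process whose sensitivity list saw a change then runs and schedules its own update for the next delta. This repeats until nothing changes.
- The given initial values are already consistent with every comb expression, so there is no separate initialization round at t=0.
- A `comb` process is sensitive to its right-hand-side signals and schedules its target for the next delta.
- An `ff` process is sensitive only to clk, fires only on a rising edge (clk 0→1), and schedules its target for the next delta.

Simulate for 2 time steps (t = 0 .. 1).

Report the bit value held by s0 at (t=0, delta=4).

t=0 Δ0: s3=1 s0=1 s1=1 s4=1 s2=0 clk=0 s5=0
  Δ1: clk:0→1
  Δ2: s1:1→0
  Δ3: s0:1→0, s4:1→0
  Δ4: s3:1→0, s0:0→1
  Δ5: s0:1→0
  (5Δ to stable)
t=1 Δ0: s3=0 s0=0 s1=0 s4=0 s2=0 clk=1 s5=0
  Δ1: clk:1→0
  (1Δ to stable)

1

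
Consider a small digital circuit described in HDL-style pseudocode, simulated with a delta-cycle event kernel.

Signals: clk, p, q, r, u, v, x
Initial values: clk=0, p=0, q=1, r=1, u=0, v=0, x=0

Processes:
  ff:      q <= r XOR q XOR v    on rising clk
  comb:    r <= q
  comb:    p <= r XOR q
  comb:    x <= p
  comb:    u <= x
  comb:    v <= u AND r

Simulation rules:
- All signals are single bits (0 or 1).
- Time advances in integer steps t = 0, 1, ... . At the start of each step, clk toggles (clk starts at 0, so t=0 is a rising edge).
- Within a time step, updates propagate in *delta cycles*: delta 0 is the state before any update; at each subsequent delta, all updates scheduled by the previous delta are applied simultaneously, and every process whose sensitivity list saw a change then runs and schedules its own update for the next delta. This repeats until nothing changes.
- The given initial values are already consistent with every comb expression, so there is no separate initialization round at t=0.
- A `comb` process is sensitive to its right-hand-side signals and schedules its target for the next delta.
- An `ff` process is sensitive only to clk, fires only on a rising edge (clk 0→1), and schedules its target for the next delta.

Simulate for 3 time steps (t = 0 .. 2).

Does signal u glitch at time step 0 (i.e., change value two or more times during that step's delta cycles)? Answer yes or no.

yes

[bits: u,q,r,clk,p,v,x]
t=0: Δ0=0110000 Δ1=0111000 Δ2=0011000 Δ3=0001100 Δ4=0001001 Δ5=1001000 Δ6=0001000 | 6Δ
t=1: Δ0=0001000 Δ1=0000000 | 1Δ
t=2: Δ0=0000000 Δ1=0001000 | 1Δ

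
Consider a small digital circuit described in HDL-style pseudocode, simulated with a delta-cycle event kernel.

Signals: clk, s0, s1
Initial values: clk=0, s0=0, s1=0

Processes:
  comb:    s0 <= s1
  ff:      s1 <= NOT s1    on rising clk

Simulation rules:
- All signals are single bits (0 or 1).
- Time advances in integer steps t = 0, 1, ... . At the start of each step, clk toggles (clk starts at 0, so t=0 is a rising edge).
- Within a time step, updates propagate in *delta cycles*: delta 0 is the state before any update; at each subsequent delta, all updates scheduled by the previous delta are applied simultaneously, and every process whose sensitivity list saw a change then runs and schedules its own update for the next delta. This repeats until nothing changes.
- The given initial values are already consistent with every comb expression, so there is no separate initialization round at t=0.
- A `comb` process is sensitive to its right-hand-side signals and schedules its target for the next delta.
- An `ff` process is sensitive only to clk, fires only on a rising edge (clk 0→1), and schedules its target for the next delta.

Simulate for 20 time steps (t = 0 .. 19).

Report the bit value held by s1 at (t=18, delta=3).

0

t=0 Δ0: s0=0 clk=0 s1=0
  Δ1: clk:0→1
  Δ2: s1:0→1
  Δ3: s0:0→1
  (3Δ to stable)
t=1 Δ0: s0=1 clk=1 s1=1
  Δ1: clk:1→0
  (1Δ to stable)
t=2 Δ0: s0=1 clk=0 s1=1
  Δ1: clk:0→1
  Δ2: s1:1→0
  Δ3: s0:1→0
  (3Δ to stable)
t=3 Δ0: s0=0 clk=1 s1=0
  Δ1: clk:1→0
  (1Δ to stable)
t=4 Δ0: s0=0 clk=0 s1=0
  Δ1: clk:0→1
  Δ2: s1:0→1
  Δ3: s0:0→1
  (3Δ to stable)
t=5 Δ0: s0=1 clk=1 s1=1
  Δ1: clk:1→0
  (1Δ to stable)
t=6 Δ0: s0=1 clk=0 s1=1
  Δ1: clk:0→1
  Δ2: s1:1→0
  Δ3: s0:1→0
  (3Δ to stable)
t=7 Δ0: s0=0 clk=1 s1=0
  Δ1: clk:1→0
  (1Δ to stable)
t=8 Δ0: s0=0 clk=0 s1=0
  Δ1: clk:0→1
  Δ2: s1:0→1
  Δ3: s0:0→1
  (3Δ to stable)
t=9 Δ0: s0=1 clk=1 s1=1
  Δ1: clk:1→0
  (1Δ to stable)
t=10 Δ0: s0=1 clk=0 s1=1
  Δ1: clk:0→1
  Δ2: s1:1→0
  Δ3: s0:1→0
  (3Δ to stable)
t=11 Δ0: s0=0 clk=1 s1=0
  Δ1: clk:1→0
  (1Δ to stable)
t=12 Δ0: s0=0 clk=0 s1=0
  Δ1: clk:0→1
  Δ2: s1:0→1
  Δ3: s0:0→1
  (3Δ to stable)
t=13 Δ0: s0=1 clk=1 s1=1
  Δ1: clk:1→0
  (1Δ to stable)
t=14 Δ0: s0=1 clk=0 s1=1
  Δ1: clk:0→1
  Δ2: s1:1→0
  Δ3: s0:1→0
  (3Δ to stable)
t=15 Δ0: s0=0 clk=1 s1=0
  Δ1: clk:1→0
  (1Δ to stable)
t=16 Δ0: s0=0 clk=0 s1=0
  Δ1: clk:0→1
  Δ2: s1:0→1
  Δ3: s0:0→1
  (3Δ to stable)
t=17 Δ0: s0=1 clk=1 s1=1
  Δ1: clk:1→0
  (1Δ to stable)
t=18 Δ0: s0=1 clk=0 s1=1
  Δ1: clk:0→1
  Δ2: s1:1→0
  Δ3: s0:1→0
  (3Δ to stable)
t=19 Δ0: s0=0 clk=1 s1=0
  Δ1: clk:1→0
  (1Δ to stable)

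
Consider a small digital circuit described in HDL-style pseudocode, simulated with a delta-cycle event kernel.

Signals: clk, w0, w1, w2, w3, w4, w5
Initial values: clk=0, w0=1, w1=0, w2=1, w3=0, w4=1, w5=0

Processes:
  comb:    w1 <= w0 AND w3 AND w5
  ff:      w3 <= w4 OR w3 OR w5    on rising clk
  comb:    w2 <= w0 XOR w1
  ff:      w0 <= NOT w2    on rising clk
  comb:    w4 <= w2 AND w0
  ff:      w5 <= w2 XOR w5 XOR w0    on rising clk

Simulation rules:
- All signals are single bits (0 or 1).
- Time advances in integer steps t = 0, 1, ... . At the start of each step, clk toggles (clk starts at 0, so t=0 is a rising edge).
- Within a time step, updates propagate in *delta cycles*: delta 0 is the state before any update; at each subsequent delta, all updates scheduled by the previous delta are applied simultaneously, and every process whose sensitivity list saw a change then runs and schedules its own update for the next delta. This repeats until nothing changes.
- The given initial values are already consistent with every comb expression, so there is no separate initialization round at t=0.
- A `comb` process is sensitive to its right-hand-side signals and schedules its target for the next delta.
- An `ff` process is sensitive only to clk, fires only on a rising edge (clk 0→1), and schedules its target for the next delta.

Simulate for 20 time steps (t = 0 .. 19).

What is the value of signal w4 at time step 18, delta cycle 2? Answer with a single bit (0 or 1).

0

t0.Δ0 w4=1 w2=1 w5=0 w1=0 w3=0 w0=1 clk=0
t0.Δ1 w4=1 w2=1 w5=0 w1=0 w3=0 w0=1 clk=1
t0.Δ2 w4=1 w2=1 w5=0 w1=0 w3=1 w0=0 clk=1
t0.Δ3 w4=0 w2=0 w5=0 w1=0 w3=1 w0=0 clk=1
t1.Δ0 w4=0 w2=0 w5=0 w1=0 w3=1 w0=0 clk=1
t1.Δ1 w4=0 w2=0 w5=0 w1=0 w3=1 w0=0 clk=0
t2.Δ0 w4=0 w2=0 w5=0 w1=0 w3=1 w0=0 clk=0
t2.Δ1 w4=0 w2=0 w5=0 w1=0 w3=1 w0=0 clk=1
t2.Δ2 w4=0 w2=0 w5=0 w1=0 w3=1 w0=1 clk=1
t2.Δ3 w4=0 w2=1 w5=0 w1=0 w3=1 w0=1 clk=1
t2.Δ4 w4=1 w2=1 w5=0 w1=0 w3=1 w0=1 clk=1
t3.Δ0 w4=1 w2=1 w5=0 w1=0 w3=1 w0=1 clk=1
t3.Δ1 w4=1 w2=1 w5=0 w1=0 w3=1 w0=1 clk=0
t4.Δ0 w4=1 w2=1 w5=0 w1=0 w3=1 w0=1 clk=0
t4.Δ1 w4=1 w2=1 w5=0 w1=0 w3=1 w0=1 clk=1
t4.Δ2 w4=1 w2=1 w5=0 w1=0 w3=1 w0=0 clk=1
t4.Δ3 w4=0 w2=0 w5=0 w1=0 w3=1 w0=0 clk=1
t5.Δ0 w4=0 w2=0 w5=0 w1=0 w3=1 w0=0 clk=1
t5.Δ1 w4=0 w2=0 w5=0 w1=0 w3=1 w0=0 clk=0
t6.Δ0 w4=0 w2=0 w5=0 w1=0 w3=1 w0=0 clk=0
t6.Δ1 w4=0 w2=0 w5=0 w1=0 w3=1 w0=0 clk=1
t6.Δ2 w4=0 w2=0 w5=0 w1=0 w3=1 w0=1 clk=1
t6.Δ3 w4=0 w2=1 w5=0 w1=0 w3=1 w0=1 clk=1
t6.Δ4 w4=1 w2=1 w5=0 w1=0 w3=1 w0=1 clk=1
t7.Δ0 w4=1 w2=1 w5=0 w1=0 w3=1 w0=1 clk=1
t7.Δ1 w4=1 w2=1 w5=0 w1=0 w3=1 w0=1 clk=0
t8.Δ0 w4=1 w2=1 w5=0 w1=0 w3=1 w0=1 clk=0
t8.Δ1 w4=1 w2=1 w5=0 w1=0 w3=1 w0=1 clk=1
t8.Δ2 w4=1 w2=1 w5=0 w1=0 w3=1 w0=0 clk=1
t8.Δ3 w4=0 w2=0 w5=0 w1=0 w3=1 w0=0 clk=1
t9.Δ0 w4=0 w2=0 w5=0 w1=0 w3=1 w0=0 clk=1
t9.Δ1 w4=0 w2=0 w5=0 w1=0 w3=1 w0=0 clk=0
t10.Δ0 w4=0 w2=0 w5=0 w1=0 w3=1 w0=0 clk=0
t10.Δ1 w4=0 w2=0 w5=0 w1=0 w3=1 w0=0 clk=1
t10.Δ2 w4=0 w2=0 w5=0 w1=0 w3=1 w0=1 clk=1
t10.Δ3 w4=0 w2=1 w5=0 w1=0 w3=1 w0=1 clk=1
t10.Δ4 w4=1 w2=1 w5=0 w1=0 w3=1 w0=1 clk=1
t11.Δ0 w4=1 w2=1 w5=0 w1=0 w3=1 w0=1 clk=1
t11.Δ1 w4=1 w2=1 w5=0 w1=0 w3=1 w0=1 clk=0
t12.Δ0 w4=1 w2=1 w5=0 w1=0 w3=1 w0=1 clk=0
t12.Δ1 w4=1 w2=1 w5=0 w1=0 w3=1 w0=1 clk=1
t12.Δ2 w4=1 w2=1 w5=0 w1=0 w3=1 w0=0 clk=1
t12.Δ3 w4=0 w2=0 w5=0 w1=0 w3=1 w0=0 clk=1
t13.Δ0 w4=0 w2=0 w5=0 w1=0 w3=1 w0=0 clk=1
t13.Δ1 w4=0 w2=0 w5=0 w1=0 w3=1 w0=0 clk=0
t14.Δ0 w4=0 w2=0 w5=0 w1=0 w3=1 w0=0 clk=0
t14.Δ1 w4=0 w2=0 w5=0 w1=0 w3=1 w0=0 clk=1
t14.Δ2 w4=0 w2=0 w5=0 w1=0 w3=1 w0=1 clk=1
t14.Δ3 w4=0 w2=1 w5=0 w1=0 w3=1 w0=1 clk=1
t14.Δ4 w4=1 w2=1 w5=0 w1=0 w3=1 w0=1 clk=1
t15.Δ0 w4=1 w2=1 w5=0 w1=0 w3=1 w0=1 clk=1
t15.Δ1 w4=1 w2=1 w5=0 w1=0 w3=1 w0=1 clk=0
t16.Δ0 w4=1 w2=1 w5=0 w1=0 w3=1 w0=1 clk=0
t16.Δ1 w4=1 w2=1 w5=0 w1=0 w3=1 w0=1 clk=1
t16.Δ2 w4=1 w2=1 w5=0 w1=0 w3=1 w0=0 clk=1
t16.Δ3 w4=0 w2=0 w5=0 w1=0 w3=1 w0=0 clk=1
t17.Δ0 w4=0 w2=0 w5=0 w1=0 w3=1 w0=0 clk=1
t17.Δ1 w4=0 w2=0 w5=0 w1=0 w3=1 w0=0 clk=0
t18.Δ0 w4=0 w2=0 w5=0 w1=0 w3=1 w0=0 clk=0
t18.Δ1 w4=0 w2=0 w5=0 w1=0 w3=1 w0=0 clk=1
t18.Δ2 w4=0 w2=0 w5=0 w1=0 w3=1 w0=1 clk=1
t18.Δ3 w4=0 w2=1 w5=0 w1=0 w3=1 w0=1 clk=1
t18.Δ4 w4=1 w2=1 w5=0 w1=0 w3=1 w0=1 clk=1
t19.Δ0 w4=1 w2=1 w5=0 w1=0 w3=1 w0=1 clk=1
t19.Δ1 w4=1 w2=1 w5=0 w1=0 w3=1 w0=1 clk=0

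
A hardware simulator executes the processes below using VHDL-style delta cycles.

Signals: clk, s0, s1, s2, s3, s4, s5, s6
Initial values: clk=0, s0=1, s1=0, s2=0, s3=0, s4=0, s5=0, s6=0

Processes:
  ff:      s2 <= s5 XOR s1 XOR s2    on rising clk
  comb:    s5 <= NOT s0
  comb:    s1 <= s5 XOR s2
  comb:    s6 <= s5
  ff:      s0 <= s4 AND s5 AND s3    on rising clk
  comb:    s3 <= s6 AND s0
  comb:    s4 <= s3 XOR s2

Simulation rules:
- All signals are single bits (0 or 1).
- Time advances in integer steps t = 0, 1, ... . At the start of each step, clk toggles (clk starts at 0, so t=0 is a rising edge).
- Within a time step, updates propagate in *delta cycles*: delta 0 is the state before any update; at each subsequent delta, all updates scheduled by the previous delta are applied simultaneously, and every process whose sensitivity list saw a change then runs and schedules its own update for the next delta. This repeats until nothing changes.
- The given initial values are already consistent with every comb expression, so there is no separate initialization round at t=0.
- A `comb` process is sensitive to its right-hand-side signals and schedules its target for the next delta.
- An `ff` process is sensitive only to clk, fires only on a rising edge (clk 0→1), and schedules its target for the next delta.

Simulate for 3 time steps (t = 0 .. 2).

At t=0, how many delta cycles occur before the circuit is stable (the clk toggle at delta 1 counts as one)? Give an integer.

4

t=0 Δ0: s4=0 s3=0 s5=0 clk=0 s1=0 s2=0 s6=0 s0=1
  Δ1: clk:0→1
  Δ2: s0:1→0
  Δ3: s5:0→1
  Δ4: s1:0→1, s6:0→1
  (4Δ to stable)
t=1 Δ0: s4=0 s3=0 s5=1 clk=1 s1=1 s2=0 s6=1 s0=0
  Δ1: clk:1→0
  (1Δ to stable)
t=2 Δ0: s4=0 s3=0 s5=1 clk=0 s1=1 s2=0 s6=1 s0=0
  Δ1: clk:0→1
  (1Δ to stable)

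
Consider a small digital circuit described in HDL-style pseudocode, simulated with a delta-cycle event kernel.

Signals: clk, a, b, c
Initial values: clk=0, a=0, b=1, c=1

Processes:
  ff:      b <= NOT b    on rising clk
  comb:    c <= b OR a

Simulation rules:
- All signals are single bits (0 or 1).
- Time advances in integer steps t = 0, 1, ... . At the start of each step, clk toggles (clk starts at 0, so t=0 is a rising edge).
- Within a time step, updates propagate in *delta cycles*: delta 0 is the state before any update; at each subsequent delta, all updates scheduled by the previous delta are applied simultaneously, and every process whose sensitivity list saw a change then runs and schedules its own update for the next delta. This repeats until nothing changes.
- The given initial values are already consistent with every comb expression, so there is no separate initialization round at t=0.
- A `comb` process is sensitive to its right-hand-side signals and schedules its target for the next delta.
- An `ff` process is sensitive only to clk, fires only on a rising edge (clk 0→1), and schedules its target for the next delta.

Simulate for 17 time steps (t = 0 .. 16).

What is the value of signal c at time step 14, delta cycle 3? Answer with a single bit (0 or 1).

1

t=0 Δ0: c=1 b=1 a=0 clk=0
  Δ1: clk:0→1
  Δ2: b:1→0
  Δ3: c:1→0
  (3Δ to stable)
t=1 Δ0: c=0 b=0 a=0 clk=1
  Δ1: clk:1→0
  (1Δ to stable)
t=2 Δ0: c=0 b=0 a=0 clk=0
  Δ1: clk:0→1
  Δ2: b:0→1
  Δ3: c:0→1
  (3Δ to stable)
t=3 Δ0: c=1 b=1 a=0 clk=1
  Δ1: clk:1→0
  (1Δ to stable)
t=4 Δ0: c=1 b=1 a=0 clk=0
  Δ1: clk:0→1
  Δ2: b:1→0
  Δ3: c:1→0
  (3Δ to stable)
t=5 Δ0: c=0 b=0 a=0 clk=1
  Δ1: clk:1→0
  (1Δ to stable)
t=6 Δ0: c=0 b=0 a=0 clk=0
  Δ1: clk:0→1
  Δ2: b:0→1
  Δ3: c:0→1
  (3Δ to stable)
t=7 Δ0: c=1 b=1 a=0 clk=1
  Δ1: clk:1→0
  (1Δ to stable)
t=8 Δ0: c=1 b=1 a=0 clk=0
  Δ1: clk:0→1
  Δ2: b:1→0
  Δ3: c:1→0
  (3Δ to stable)
t=9 Δ0: c=0 b=0 a=0 clk=1
  Δ1: clk:1→0
  (1Δ to stable)
t=10 Δ0: c=0 b=0 a=0 clk=0
  Δ1: clk:0→1
  Δ2: b:0→1
  Δ3: c:0→1
  (3Δ to stable)
t=11 Δ0: c=1 b=1 a=0 clk=1
  Δ1: clk:1→0
  (1Δ to stable)
t=12 Δ0: c=1 b=1 a=0 clk=0
  Δ1: clk:0→1
  Δ2: b:1→0
  Δ3: c:1→0
  (3Δ to stable)
t=13 Δ0: c=0 b=0 a=0 clk=1
  Δ1: clk:1→0
  (1Δ to stable)
t=14 Δ0: c=0 b=0 a=0 clk=0
  Δ1: clk:0→1
  Δ2: b:0→1
  Δ3: c:0→1
  (3Δ to stable)
t=15 Δ0: c=1 b=1 a=0 clk=1
  Δ1: clk:1→0
  (1Δ to stable)
t=16 Δ0: c=1 b=1 a=0 clk=0
  Δ1: clk:0→1
  Δ2: b:1→0
  Δ3: c:1→0
  (3Δ to stable)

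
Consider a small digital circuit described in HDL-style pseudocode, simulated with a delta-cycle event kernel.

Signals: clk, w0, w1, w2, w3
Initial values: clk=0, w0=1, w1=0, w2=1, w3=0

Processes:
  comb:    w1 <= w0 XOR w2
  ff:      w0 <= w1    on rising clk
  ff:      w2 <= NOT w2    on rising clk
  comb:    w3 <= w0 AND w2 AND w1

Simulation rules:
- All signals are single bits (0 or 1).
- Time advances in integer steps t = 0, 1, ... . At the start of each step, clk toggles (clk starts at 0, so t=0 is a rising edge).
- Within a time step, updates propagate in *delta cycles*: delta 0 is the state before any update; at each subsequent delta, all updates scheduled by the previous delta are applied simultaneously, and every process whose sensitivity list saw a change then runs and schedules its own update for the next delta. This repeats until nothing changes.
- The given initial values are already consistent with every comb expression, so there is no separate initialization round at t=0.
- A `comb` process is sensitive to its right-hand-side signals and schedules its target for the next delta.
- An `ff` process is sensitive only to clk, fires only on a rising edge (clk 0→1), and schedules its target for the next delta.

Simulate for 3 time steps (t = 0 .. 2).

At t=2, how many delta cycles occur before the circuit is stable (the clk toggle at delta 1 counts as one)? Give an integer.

t0.Δ0 w1=0 clk=0 w0=1 w3=0 w2=1
t0.Δ1 w1=0 clk=1 w0=1 w3=0 w2=1
t0.Δ2 w1=0 clk=1 w0=0 w3=0 w2=0
t1.Δ0 w1=0 clk=1 w0=0 w3=0 w2=0
t1.Δ1 w1=0 clk=0 w0=0 w3=0 w2=0
t2.Δ0 w1=0 clk=0 w0=0 w3=0 w2=0
t2.Δ1 w1=0 clk=1 w0=0 w3=0 w2=0
t2.Δ2 w1=0 clk=1 w0=0 w3=0 w2=1
t2.Δ3 w1=1 clk=1 w0=0 w3=0 w2=1

3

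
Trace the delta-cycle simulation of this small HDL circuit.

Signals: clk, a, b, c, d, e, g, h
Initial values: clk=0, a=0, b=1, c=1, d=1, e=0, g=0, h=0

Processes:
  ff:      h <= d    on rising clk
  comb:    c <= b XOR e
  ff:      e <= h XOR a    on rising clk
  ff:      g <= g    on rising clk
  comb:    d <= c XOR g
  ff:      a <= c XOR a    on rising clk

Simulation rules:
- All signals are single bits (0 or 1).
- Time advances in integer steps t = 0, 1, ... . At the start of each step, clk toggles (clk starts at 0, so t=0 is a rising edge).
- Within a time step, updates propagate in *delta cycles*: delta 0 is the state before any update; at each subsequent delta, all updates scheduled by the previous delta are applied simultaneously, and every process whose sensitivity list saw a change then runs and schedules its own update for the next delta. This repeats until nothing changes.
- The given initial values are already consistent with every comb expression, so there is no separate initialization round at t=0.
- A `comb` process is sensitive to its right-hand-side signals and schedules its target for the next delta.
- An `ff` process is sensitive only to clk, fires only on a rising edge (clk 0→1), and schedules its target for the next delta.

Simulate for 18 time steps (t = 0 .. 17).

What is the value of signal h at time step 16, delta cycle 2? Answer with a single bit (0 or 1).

1

t=0 Δ0: a=0 d=1 b=1 clk=0 c=1 h=0 g=0 e=0
  Δ1: clk:0→1
  Δ2: a:0→1, h:0→1
  (2Δ to stable)
t=1 Δ0: a=1 d=1 b=1 clk=1 c=1 h=1 g=0 e=0
  Δ1: clk:1→0
  (1Δ to stable)
t=2 Δ0: a=1 d=1 b=1 clk=0 c=1 h=1 g=0 e=0
  Δ1: clk:0→1
  Δ2: a:1→0
  (2Δ to stable)
t=3 Δ0: a=0 d=1 b=1 clk=1 c=1 h=1 g=0 e=0
  Δ1: clk:1→0
  (1Δ to stable)
t=4 Δ0: a=0 d=1 b=1 clk=0 c=1 h=1 g=0 e=0
  Δ1: clk:0→1
  Δ2: a:0→1, e:0→1
  Δ3: c:1→0
  Δ4: d:1→0
  (4Δ to stable)
t=5 Δ0: a=1 d=0 b=1 clk=1 c=0 h=1 g=0 e=1
  Δ1: clk:1→0
  (1Δ to stable)
t=6 Δ0: a=1 d=0 b=1 clk=0 c=0 h=1 g=0 e=1
  Δ1: clk:0→1
  Δ2: h:1→0, e:1→0
  Δ3: c:0→1
  Δ4: d:0→1
  (4Δ to stable)
t=7 Δ0: a=1 d=1 b=1 clk=1 c=1 h=0 g=0 e=0
  Δ1: clk:1→0
  (1Δ to stable)
t=8 Δ0: a=1 d=1 b=1 clk=0 c=1 h=0 g=0 e=0
  Δ1: clk:0→1
  Δ2: a:1→0, h:0→1, e:0→1
  Δ3: c:1→0
  Δ4: d:1→0
  (4Δ to stable)
t=9 Δ0: a=0 d=0 b=1 clk=1 c=0 h=1 g=0 e=1
  Δ1: clk:1→0
  (1Δ to stable)
t=10 Δ0: a=0 d=0 b=1 clk=0 c=0 h=1 g=0 e=1
  Δ1: clk:0→1
  Δ2: h:1→0
  (2Δ to stable)
t=11 Δ0: a=0 d=0 b=1 clk=1 c=0 h=0 g=0 e=1
  Δ1: clk:1→0
  (1Δ to stable)
t=12 Δ0: a=0 d=0 b=1 clk=0 c=0 h=0 g=0 e=1
  Δ1: clk:0→1
  Δ2: e:1→0
  Δ3: c:0→1
  Δ4: d:0→1
  (4Δ to stable)
t=13 Δ0: a=0 d=1 b=1 clk=1 c=1 h=0 g=0 e=0
  Δ1: clk:1→0
  (1Δ to stable)
t=14 Δ0: a=0 d=1 b=1 clk=0 c=1 h=0 g=0 e=0
  Δ1: clk:0→1
  Δ2: a:0→1, h:0→1
  (2Δ to stable)
t=15 Δ0: a=1 d=1 b=1 clk=1 c=1 h=1 g=0 e=0
  Δ1: clk:1→0
  (1Δ to stable)
t=16 Δ0: a=1 d=1 b=1 clk=0 c=1 h=1 g=0 e=0
  Δ1: clk:0→1
  Δ2: a:1→0
  (2Δ to stable)
t=17 Δ0: a=0 d=1 b=1 clk=1 c=1 h=1 g=0 e=0
  Δ1: clk:1→0
  (1Δ to stable)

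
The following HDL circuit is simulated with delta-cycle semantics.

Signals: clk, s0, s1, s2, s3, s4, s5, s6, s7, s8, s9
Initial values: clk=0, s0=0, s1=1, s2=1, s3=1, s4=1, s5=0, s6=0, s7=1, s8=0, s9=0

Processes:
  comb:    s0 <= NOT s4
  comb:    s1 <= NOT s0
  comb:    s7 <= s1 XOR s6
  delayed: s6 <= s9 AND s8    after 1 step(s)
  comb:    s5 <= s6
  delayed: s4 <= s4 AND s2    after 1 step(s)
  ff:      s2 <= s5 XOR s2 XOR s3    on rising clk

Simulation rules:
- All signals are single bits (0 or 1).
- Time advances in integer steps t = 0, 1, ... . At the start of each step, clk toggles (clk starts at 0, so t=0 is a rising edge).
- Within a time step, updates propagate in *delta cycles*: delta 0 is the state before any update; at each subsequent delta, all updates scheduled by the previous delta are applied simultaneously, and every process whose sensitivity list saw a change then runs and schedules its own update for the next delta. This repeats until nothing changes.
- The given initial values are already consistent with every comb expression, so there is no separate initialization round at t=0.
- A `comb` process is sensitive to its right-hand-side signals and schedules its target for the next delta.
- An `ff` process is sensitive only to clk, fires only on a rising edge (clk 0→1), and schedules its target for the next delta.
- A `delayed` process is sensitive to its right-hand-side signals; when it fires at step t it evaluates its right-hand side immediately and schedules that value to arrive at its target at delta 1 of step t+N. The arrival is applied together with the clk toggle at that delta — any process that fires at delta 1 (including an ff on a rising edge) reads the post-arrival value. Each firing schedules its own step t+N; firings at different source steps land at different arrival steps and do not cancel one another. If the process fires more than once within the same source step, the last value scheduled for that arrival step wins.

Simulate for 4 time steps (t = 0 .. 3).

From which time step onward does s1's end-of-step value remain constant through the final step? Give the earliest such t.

[bits: s3,s4,s7,s0,s8,s6,s2,s5,s1,s9,clk]
t=0: Δ0=11100010100 Δ1=11100010101 Δ2=11100000101 | 2Δ
t=1: Δ0=11100000101 Δ1=10100000100 Δ2=10110000100 Δ3=10110000000 Δ4=10010000000 | 4Δ
t=2: Δ0=10010000000 Δ1=10010000001 Δ2=10010010001 | 2Δ
t=3: Δ0=10010010001 Δ1=10010010000 | 1Δ

1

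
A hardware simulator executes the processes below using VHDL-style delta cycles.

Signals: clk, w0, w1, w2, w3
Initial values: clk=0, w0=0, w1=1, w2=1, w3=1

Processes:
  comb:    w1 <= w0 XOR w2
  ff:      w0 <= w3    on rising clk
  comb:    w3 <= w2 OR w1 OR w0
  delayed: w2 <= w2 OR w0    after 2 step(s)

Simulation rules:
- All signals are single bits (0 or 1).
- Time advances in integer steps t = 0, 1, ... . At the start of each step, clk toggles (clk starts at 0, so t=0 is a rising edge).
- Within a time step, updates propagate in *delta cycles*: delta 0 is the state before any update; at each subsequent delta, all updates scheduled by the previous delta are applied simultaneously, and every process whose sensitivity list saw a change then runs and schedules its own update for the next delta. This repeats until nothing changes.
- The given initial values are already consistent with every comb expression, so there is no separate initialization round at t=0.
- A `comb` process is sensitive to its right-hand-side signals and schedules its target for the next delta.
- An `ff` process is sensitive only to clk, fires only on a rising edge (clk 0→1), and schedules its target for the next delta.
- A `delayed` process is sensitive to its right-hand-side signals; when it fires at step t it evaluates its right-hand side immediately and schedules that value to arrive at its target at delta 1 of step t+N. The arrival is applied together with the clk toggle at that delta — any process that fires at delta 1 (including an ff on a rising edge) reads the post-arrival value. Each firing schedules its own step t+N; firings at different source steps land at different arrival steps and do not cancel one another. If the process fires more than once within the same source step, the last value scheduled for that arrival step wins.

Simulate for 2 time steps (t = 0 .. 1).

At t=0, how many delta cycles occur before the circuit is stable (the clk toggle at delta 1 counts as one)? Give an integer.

3

t0.Δ0 w1=1 w0=0 clk=0 w2=1 w3=1
t0.Δ1 w1=1 w0=0 clk=1 w2=1 w3=1
t0.Δ2 w1=1 w0=1 clk=1 w2=1 w3=1
t0.Δ3 w1=0 w0=1 clk=1 w2=1 w3=1
t1.Δ0 w1=0 w0=1 clk=1 w2=1 w3=1
t1.Δ1 w1=0 w0=1 clk=0 w2=1 w3=1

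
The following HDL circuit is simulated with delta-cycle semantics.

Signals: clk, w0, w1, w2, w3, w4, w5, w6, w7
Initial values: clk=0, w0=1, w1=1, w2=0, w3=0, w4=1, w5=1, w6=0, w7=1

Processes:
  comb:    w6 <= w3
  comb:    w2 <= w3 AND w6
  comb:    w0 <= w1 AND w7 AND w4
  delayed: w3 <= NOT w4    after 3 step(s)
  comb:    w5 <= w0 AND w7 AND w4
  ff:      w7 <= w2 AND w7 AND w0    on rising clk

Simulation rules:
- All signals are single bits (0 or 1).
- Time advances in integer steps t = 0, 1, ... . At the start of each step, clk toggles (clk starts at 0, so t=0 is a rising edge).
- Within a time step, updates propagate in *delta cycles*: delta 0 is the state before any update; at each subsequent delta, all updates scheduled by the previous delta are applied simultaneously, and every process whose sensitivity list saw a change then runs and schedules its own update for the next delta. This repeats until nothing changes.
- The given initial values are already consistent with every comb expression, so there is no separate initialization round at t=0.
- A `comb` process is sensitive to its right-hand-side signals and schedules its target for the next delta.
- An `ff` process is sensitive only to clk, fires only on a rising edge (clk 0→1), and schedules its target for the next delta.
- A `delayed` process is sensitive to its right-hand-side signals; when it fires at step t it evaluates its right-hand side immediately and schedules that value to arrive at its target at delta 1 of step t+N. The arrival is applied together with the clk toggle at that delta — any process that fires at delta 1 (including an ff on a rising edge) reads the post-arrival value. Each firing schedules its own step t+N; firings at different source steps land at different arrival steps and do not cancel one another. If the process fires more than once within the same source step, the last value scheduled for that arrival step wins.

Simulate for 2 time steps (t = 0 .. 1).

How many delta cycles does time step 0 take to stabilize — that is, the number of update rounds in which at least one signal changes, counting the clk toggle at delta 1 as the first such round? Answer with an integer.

3

t0.Δ0 w7=1 clk=0 w5=1 w4=1 w1=1 w6=0 w0=1 w3=0 w2=0
t0.Δ1 w7=1 clk=1 w5=1 w4=1 w1=1 w6=0 w0=1 w3=0 w2=0
t0.Δ2 w7=0 clk=1 w5=1 w4=1 w1=1 w6=0 w0=1 w3=0 w2=0
t0.Δ3 w7=0 clk=1 w5=0 w4=1 w1=1 w6=0 w0=0 w3=0 w2=0
t1.Δ0 w7=0 clk=1 w5=0 w4=1 w1=1 w6=0 w0=0 w3=0 w2=0
t1.Δ1 w7=0 clk=0 w5=0 w4=1 w1=1 w6=0 w0=0 w3=0 w2=0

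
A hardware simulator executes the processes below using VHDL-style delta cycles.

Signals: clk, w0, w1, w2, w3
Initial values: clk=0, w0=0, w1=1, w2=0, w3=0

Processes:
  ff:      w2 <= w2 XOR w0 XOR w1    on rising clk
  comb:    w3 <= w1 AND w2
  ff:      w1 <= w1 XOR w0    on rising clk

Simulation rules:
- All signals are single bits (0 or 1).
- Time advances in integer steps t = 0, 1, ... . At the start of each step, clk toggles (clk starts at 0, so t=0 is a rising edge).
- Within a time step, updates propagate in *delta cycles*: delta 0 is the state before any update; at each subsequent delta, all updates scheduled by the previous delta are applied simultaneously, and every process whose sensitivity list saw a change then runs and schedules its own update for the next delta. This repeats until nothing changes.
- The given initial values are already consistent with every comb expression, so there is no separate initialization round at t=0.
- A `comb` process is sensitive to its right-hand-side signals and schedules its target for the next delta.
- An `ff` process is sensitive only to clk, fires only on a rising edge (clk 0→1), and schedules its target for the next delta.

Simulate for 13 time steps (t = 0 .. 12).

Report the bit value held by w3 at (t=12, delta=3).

1

t=0 Δ0: w1=1 clk=0 w2=0 w3=0 w0=0
  Δ1: clk:0→1
  Δ2: w2:0→1
  Δ3: w3:0→1
  (3Δ to stable)
t=1 Δ0: w1=1 clk=1 w2=1 w3=1 w0=0
  Δ1: clk:1→0
  (1Δ to stable)
t=2 Δ0: w1=1 clk=0 w2=1 w3=1 w0=0
  Δ1: clk:0→1
  Δ2: w2:1→0
  Δ3: w3:1→0
  (3Δ to stable)
t=3 Δ0: w1=1 clk=1 w2=0 w3=0 w0=0
  Δ1: clk:1→0
  (1Δ to stable)
t=4 Δ0: w1=1 clk=0 w2=0 w3=0 w0=0
  Δ1: clk:0→1
  Δ2: w2:0→1
  Δ3: w3:0→1
  (3Δ to stable)
t=5 Δ0: w1=1 clk=1 w2=1 w3=1 w0=0
  Δ1: clk:1→0
  (1Δ to stable)
t=6 Δ0: w1=1 clk=0 w2=1 w3=1 w0=0
  Δ1: clk:0→1
  Δ2: w2:1→0
  Δ3: w3:1→0
  (3Δ to stable)
t=7 Δ0: w1=1 clk=1 w2=0 w3=0 w0=0
  Δ1: clk:1→0
  (1Δ to stable)
t=8 Δ0: w1=1 clk=0 w2=0 w3=0 w0=0
  Δ1: clk:0→1
  Δ2: w2:0→1
  Δ3: w3:0→1
  (3Δ to stable)
t=9 Δ0: w1=1 clk=1 w2=1 w3=1 w0=0
  Δ1: clk:1→0
  (1Δ to stable)
t=10 Δ0: w1=1 clk=0 w2=1 w3=1 w0=0
  Δ1: clk:0→1
  Δ2: w2:1→0
  Δ3: w3:1→0
  (3Δ to stable)
t=11 Δ0: w1=1 clk=1 w2=0 w3=0 w0=0
  Δ1: clk:1→0
  (1Δ to stable)
t=12 Δ0: w1=1 clk=0 w2=0 w3=0 w0=0
  Δ1: clk:0→1
  Δ2: w2:0→1
  Δ3: w3:0→1
  (3Δ to stable)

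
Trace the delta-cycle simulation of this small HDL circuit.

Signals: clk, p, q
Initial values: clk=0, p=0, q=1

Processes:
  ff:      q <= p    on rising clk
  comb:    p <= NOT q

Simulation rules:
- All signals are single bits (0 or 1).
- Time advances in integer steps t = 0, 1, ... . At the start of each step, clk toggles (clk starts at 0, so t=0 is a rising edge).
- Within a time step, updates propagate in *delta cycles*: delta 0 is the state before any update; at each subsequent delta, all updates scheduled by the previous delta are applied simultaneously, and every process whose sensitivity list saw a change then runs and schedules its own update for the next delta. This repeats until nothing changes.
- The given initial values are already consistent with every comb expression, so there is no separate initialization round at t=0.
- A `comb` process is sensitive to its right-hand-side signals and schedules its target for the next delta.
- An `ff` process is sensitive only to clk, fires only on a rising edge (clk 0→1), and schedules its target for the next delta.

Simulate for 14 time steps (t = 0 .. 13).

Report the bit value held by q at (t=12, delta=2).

0

t=0 Δ0: q=1 p=0 clk=0
  Δ1: clk:0→1
  Δ2: q:1→0
  Δ3: p:0→1
  (3Δ to stable)
t=1 Δ0: q=0 p=1 clk=1
  Δ1: clk:1→0
  (1Δ to stable)
t=2 Δ0: q=0 p=1 clk=0
  Δ1: clk:0→1
  Δ2: q:0→1
  Δ3: p:1→0
  (3Δ to stable)
t=3 Δ0: q=1 p=0 clk=1
  Δ1: clk:1→0
  (1Δ to stable)
t=4 Δ0: q=1 p=0 clk=0
  Δ1: clk:0→1
  Δ2: q:1→0
  Δ3: p:0→1
  (3Δ to stable)
t=5 Δ0: q=0 p=1 clk=1
  Δ1: clk:1→0
  (1Δ to stable)
t=6 Δ0: q=0 p=1 clk=0
  Δ1: clk:0→1
  Δ2: q:0→1
  Δ3: p:1→0
  (3Δ to stable)
t=7 Δ0: q=1 p=0 clk=1
  Δ1: clk:1→0
  (1Δ to stable)
t=8 Δ0: q=1 p=0 clk=0
  Δ1: clk:0→1
  Δ2: q:1→0
  Δ3: p:0→1
  (3Δ to stable)
t=9 Δ0: q=0 p=1 clk=1
  Δ1: clk:1→0
  (1Δ to stable)
t=10 Δ0: q=0 p=1 clk=0
  Δ1: clk:0→1
  Δ2: q:0→1
  Δ3: p:1→0
  (3Δ to stable)
t=11 Δ0: q=1 p=0 clk=1
  Δ1: clk:1→0
  (1Δ to stable)
t=12 Δ0: q=1 p=0 clk=0
  Δ1: clk:0→1
  Δ2: q:1→0
  Δ3: p:0→1
  (3Δ to stable)
t=13 Δ0: q=0 p=1 clk=1
  Δ1: clk:1→0
  (1Δ to stable)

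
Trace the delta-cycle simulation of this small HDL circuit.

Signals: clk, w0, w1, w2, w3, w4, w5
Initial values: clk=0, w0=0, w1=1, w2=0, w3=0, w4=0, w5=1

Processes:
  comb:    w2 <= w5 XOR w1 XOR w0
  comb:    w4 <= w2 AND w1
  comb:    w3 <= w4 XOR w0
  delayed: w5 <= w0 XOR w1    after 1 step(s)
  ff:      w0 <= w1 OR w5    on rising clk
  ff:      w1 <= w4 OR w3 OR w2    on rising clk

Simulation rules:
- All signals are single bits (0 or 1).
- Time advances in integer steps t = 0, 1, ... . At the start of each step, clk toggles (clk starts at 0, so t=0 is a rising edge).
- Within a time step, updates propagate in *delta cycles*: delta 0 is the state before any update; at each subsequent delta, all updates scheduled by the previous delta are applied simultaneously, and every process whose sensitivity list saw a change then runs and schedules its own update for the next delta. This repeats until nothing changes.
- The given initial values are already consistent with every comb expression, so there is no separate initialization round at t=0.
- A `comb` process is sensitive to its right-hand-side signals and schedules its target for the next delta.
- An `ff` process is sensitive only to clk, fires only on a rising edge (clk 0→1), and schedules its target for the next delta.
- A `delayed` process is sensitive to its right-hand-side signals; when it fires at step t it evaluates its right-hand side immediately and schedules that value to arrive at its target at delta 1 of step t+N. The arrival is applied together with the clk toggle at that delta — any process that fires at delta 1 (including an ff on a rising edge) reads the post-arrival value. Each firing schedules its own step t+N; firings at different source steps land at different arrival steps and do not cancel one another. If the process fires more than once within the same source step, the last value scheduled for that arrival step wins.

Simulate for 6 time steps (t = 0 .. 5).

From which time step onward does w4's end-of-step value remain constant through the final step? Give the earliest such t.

t0.Δ0 w5=1 clk=0 w4=0 w2=0 w3=0 w0=0 w1=1
t0.Δ1 w5=1 clk=1 w4=0 w2=0 w3=0 w0=0 w1=1
t0.Δ2 w5=1 clk=1 w4=0 w2=0 w3=0 w0=1 w1=0
t0.Δ3 w5=1 clk=1 w4=0 w2=0 w3=1 w0=1 w1=0
t1.Δ0 w5=1 clk=1 w4=0 w2=0 w3=1 w0=1 w1=0
t1.Δ1 w5=1 clk=0 w4=0 w2=0 w3=1 w0=1 w1=0
t2.Δ0 w5=1 clk=0 w4=0 w2=0 w3=1 w0=1 w1=0
t2.Δ1 w5=1 clk=1 w4=0 w2=0 w3=1 w0=1 w1=0
t2.Δ2 w5=1 clk=1 w4=0 w2=0 w3=1 w0=1 w1=1
t2.Δ3 w5=1 clk=1 w4=0 w2=1 w3=1 w0=1 w1=1
t2.Δ4 w5=1 clk=1 w4=1 w2=1 w3=1 w0=1 w1=1
t2.Δ5 w5=1 clk=1 w4=1 w2=1 w3=0 w0=1 w1=1
t3.Δ0 w5=1 clk=1 w4=1 w2=1 w3=0 w0=1 w1=1
t3.Δ1 w5=0 clk=0 w4=1 w2=1 w3=0 w0=1 w1=1
t3.Δ2 w5=0 clk=0 w4=1 w2=0 w3=0 w0=1 w1=1
t3.Δ3 w5=0 clk=0 w4=0 w2=0 w3=0 w0=1 w1=1
t3.Δ4 w5=0 clk=0 w4=0 w2=0 w3=1 w0=1 w1=1
t4.Δ0 w5=0 clk=0 w4=0 w2=0 w3=1 w0=1 w1=1
t4.Δ1 w5=0 clk=1 w4=0 w2=0 w3=1 w0=1 w1=1
t5.Δ0 w5=0 clk=1 w4=0 w2=0 w3=1 w0=1 w1=1
t5.Δ1 w5=0 clk=0 w4=0 w2=0 w3=1 w0=1 w1=1

3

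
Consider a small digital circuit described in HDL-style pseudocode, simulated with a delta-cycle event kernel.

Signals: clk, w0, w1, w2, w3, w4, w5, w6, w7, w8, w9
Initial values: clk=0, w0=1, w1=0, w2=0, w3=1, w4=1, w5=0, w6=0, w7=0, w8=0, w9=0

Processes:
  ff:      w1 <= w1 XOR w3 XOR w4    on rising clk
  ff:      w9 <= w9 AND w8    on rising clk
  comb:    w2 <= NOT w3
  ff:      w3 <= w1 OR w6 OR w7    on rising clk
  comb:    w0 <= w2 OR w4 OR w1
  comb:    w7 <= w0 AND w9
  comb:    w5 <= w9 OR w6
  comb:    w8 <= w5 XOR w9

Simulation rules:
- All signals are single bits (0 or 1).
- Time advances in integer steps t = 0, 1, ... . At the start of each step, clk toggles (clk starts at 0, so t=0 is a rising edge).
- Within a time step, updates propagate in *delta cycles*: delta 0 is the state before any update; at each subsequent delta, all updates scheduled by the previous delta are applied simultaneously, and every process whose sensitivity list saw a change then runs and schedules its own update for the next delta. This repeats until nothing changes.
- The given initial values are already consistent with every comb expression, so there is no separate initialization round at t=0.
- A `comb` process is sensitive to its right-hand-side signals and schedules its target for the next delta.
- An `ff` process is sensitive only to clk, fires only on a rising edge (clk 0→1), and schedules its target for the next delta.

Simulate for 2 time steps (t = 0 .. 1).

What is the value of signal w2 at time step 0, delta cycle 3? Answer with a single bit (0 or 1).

1

t0.Δ0 clk=0 w6=0 w9=0 w7=0 w0=1 w4=1 w8=0 w2=0 w1=0 w5=0 w3=1
t0.Δ1 clk=1 w6=0 w9=0 w7=0 w0=1 w4=1 w8=0 w2=0 w1=0 w5=0 w3=1
t0.Δ2 clk=1 w6=0 w9=0 w7=0 w0=1 w4=1 w8=0 w2=0 w1=0 w5=0 w3=0
t0.Δ3 clk=1 w6=0 w9=0 w7=0 w0=1 w4=1 w8=0 w2=1 w1=0 w5=0 w3=0
t1.Δ0 clk=1 w6=0 w9=0 w7=0 w0=1 w4=1 w8=0 w2=1 w1=0 w5=0 w3=0
t1.Δ1 clk=0 w6=0 w9=0 w7=0 w0=1 w4=1 w8=0 w2=1 w1=0 w5=0 w3=0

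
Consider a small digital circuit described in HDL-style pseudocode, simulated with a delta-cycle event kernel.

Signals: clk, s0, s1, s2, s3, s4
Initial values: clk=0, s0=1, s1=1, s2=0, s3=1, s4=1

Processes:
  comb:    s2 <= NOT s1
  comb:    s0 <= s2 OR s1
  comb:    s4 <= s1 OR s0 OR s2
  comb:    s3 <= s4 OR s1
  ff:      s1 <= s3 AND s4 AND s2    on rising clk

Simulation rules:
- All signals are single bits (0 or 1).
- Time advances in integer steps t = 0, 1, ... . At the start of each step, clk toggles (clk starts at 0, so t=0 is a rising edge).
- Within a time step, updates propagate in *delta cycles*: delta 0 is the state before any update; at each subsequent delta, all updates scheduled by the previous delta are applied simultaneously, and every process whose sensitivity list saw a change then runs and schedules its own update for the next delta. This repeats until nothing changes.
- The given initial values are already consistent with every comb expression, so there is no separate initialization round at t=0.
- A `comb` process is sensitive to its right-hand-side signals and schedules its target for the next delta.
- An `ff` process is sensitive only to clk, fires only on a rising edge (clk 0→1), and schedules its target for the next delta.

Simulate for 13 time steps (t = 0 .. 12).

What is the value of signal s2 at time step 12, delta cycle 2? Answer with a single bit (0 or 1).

0

[bits: s3,s0,s1,s4,s2,clk]
t=0: Δ0=111100 Δ1=111101 Δ2=110101 Δ3=100111 Δ4=110111 | 4Δ
t=1: Δ0=110111 Δ1=110110 | 1Δ
t=2: Δ0=110110 Δ1=110111 Δ2=111111 Δ3=111101 | 3Δ
t=3: Δ0=111101 Δ1=111100 | 1Δ
t=4: Δ0=111100 Δ1=111101 Δ2=110101 Δ3=100111 Δ4=110111 | 4Δ
t=5: Δ0=110111 Δ1=110110 | 1Δ
t=6: Δ0=110110 Δ1=110111 Δ2=111111 Δ3=111101 | 3Δ
t=7: Δ0=111101 Δ1=111100 | 1Δ
t=8: Δ0=111100 Δ1=111101 Δ2=110101 Δ3=100111 Δ4=110111 | 4Δ
t=9: Δ0=110111 Δ1=110110 | 1Δ
t=10: Δ0=110110 Δ1=110111 Δ2=111111 Δ3=111101 | 3Δ
t=11: Δ0=111101 Δ1=111100 | 1Δ
t=12: Δ0=111100 Δ1=111101 Δ2=110101 Δ3=100111 Δ4=110111 | 4Δ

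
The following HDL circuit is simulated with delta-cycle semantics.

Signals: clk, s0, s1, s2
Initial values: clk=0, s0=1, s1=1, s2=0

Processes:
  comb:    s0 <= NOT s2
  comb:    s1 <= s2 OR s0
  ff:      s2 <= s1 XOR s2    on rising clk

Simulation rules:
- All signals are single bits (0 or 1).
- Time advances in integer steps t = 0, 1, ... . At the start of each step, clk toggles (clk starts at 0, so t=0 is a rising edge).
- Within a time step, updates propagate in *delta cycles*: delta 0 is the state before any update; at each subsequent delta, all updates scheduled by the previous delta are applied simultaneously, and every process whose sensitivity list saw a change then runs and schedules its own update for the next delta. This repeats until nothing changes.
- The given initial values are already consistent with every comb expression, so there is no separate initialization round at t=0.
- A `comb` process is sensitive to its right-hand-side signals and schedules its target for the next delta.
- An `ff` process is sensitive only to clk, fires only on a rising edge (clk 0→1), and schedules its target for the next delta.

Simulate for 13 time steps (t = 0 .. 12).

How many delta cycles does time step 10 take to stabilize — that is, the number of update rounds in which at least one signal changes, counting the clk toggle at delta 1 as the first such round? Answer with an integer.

[bits: clk,s0,s2,s1]
t=0: Δ0=0101 Δ1=1101 Δ2=1111 Δ3=1011 | 3Δ
t=1: Δ0=1011 Δ1=0011 | 1Δ
t=2: Δ0=0011 Δ1=1011 Δ2=1001 Δ3=1100 Δ4=1101 | 4Δ
t=3: Δ0=1101 Δ1=0101 | 1Δ
t=4: Δ0=0101 Δ1=1101 Δ2=1111 Δ3=1011 | 3Δ
t=5: Δ0=1011 Δ1=0011 | 1Δ
t=6: Δ0=0011 Δ1=1011 Δ2=1001 Δ3=1100 Δ4=1101 | 4Δ
t=7: Δ0=1101 Δ1=0101 | 1Δ
t=8: Δ0=0101 Δ1=1101 Δ2=1111 Δ3=1011 | 3Δ
t=9: Δ0=1011 Δ1=0011 | 1Δ
t=10: Δ0=0011 Δ1=1011 Δ2=1001 Δ3=1100 Δ4=1101 | 4Δ
t=11: Δ0=1101 Δ1=0101 | 1Δ
t=12: Δ0=0101 Δ1=1101 Δ2=1111 Δ3=1011 | 3Δ

4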